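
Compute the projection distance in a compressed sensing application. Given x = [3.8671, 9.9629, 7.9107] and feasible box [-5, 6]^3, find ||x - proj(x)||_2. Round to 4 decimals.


Project each component onto [-5, 6].
clip(3.8671) = 3.8671, clip(9.9629) = 6.0, clip(7.9107) = 6.0
Projection = [3.8671, 6.0, 6.0]
Squared diffs: [0.0, 15.7046, 3.6508]
Distance = sqrt(19.3554) = 4.3995


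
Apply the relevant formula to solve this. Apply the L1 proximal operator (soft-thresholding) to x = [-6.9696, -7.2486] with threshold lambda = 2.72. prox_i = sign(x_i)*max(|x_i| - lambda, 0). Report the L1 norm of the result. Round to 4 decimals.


Soft-thresholding with lambda = 2.72:
prox(-6.9696) = sign(-6.9696)*max(|-6.9696| - 2.72, 0) = -4.2496
prox(-7.2486) = sign(-7.2486)*max(|-7.2486| - 2.72, 0) = -4.5286
prox(x) = [-4.2496, -4.5286]
||prox(x)||_1 = 4.2496 + 4.5286 = 8.7782


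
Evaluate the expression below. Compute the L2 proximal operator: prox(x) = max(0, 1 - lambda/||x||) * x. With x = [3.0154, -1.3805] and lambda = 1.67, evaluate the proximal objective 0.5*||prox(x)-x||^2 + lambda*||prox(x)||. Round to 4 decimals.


Step 1: Compute ||x||.
||x|| = 3.3164
Step 2: Compute scaling factor.
scale = max(0, 1 - 1.67/3.3164) = 0.4964
Step 3: prox(x) = [1.497, -0.6853]
||prox(x)|| = 1.6464
Step 4: Proximal objective.
0.5*||prox-x||^2 = 1.3945
lambda*||prox|| = 2.7495
Total = 4.1439


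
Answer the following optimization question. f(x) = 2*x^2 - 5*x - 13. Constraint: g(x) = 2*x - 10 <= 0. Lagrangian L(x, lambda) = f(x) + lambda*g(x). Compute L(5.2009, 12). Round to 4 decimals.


Step 1: Evaluate f(x).
f(5.2009) = 2*5.2009^2 - 5*5.2009 - 13 = 15.0942
Step 2: Evaluate g(x).
g(5.2009) = 2*5.2009 - 10 = 0.4018
Step 3: Compute Lagrangian.
L = 15.0942 + 12*0.4018 = 19.9158


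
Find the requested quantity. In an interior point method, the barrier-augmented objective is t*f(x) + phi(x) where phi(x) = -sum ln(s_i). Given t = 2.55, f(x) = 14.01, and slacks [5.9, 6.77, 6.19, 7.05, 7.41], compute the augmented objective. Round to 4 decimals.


Step 1: Compute log-barrier.
ln values: [1.775, 1.9125, 1.8229, 1.953, 2.0028]
phi = -(1.775 + 1.9125 + 1.8229 + 1.953 + 2.0028) = -9.4662
Step 2: Compute augmented objective.
t*f(x) = 2.55*14.01 = 35.7255
Total = 35.7255 - 9.4662 = 26.2593


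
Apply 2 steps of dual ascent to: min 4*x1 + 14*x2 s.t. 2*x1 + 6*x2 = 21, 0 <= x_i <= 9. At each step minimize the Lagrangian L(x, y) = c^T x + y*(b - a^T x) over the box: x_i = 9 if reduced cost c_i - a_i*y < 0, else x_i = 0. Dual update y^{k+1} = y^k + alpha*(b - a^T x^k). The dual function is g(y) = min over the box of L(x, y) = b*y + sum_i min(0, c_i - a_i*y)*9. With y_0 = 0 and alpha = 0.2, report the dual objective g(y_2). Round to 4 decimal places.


Dual ascent for LP: min 4*x1 + 14*x2, 2*x1 + 6*x2 = 21, 0 <= x_i <= 9
Step 1: y^k = 0.0, reduced costs: (4.0, 14.0)
  x^k = (0.0, 0.0), subgradient = b - a^T x = 21.0
  y^{k+1} = 0.0 + 0.2*21.0 = 4.2
Step 2: y^k = 4.2, reduced costs: (-4.4, -11.2)
  x^k = (9.0, 9.0), subgradient = b - a^T x = -51.0
  y^{k+1} = 4.2 + 0.2*-51.0 = -6.0
Dual objective at y_2 = -6.0: reduced costs (16.0, 50.0), box minimizer x = (0.0, 0.0)
g(y_2) = b*y + (c1 - a1*y)*x1 + (c2 - a2*y)*x2 = 21*(-6.0) + 16.0*0.0 + 50.0*0.0 = -126.0 + 0.0 + 0.0 = -126.0


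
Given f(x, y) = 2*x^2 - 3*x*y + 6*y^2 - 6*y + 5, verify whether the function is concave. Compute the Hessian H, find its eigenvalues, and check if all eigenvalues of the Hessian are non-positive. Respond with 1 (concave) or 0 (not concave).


The Hessian of f(x,y) = 2*x^2 - 3*x*y + 6*y^2 - 6*y + 5 is:
H = [[4, -3], [-3, 12]]
Trace = 4 + 12 = 16
Determinant = 4*12 - (-3)^2 = 39
Discriminant = (16)^2 - 4*39 = 100.0
Eigenvalues: lambda_1 = 3.0, lambda_2 = 13.0
The function is not concave.

0


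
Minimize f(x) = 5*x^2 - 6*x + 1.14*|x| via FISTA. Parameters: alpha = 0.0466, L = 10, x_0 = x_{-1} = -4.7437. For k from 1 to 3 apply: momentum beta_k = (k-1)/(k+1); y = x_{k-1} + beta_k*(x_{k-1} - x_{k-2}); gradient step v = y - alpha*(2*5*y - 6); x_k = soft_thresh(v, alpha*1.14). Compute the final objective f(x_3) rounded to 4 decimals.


FISTA on f(x) = 5*x^2 - 6*x + 1.14*|x|
L = 10, alpha = 0.0466
Iteration 1: beta = 0.0, y = -4.7437 + 0.0*(-4.7437 + 4.7437) = -4.7437
  grad(y) = -53.437, v = y - alpha*grad = -2.2535
  prox(v) = soft_thresh(-2.2535, 0.0531) = -2.2004
Iteration 2: beta = 0.3333, y = -2.2004 + 0.3333*(-2.2004 + 4.7437) = -1.3526
  grad(y) = -19.5265, v = y - alpha*grad = -0.4427
  prox(v) = soft_thresh(-0.4427, 0.0531) = -0.3896
Iteration 3: beta = 0.5, y = -0.3896 + 0.5*(-0.3896 + 2.2004) = 0.5158
  grad(y) = -0.8418, v = y - alpha*grad = 0.555
  prox(v) = soft_thresh(0.555, 0.0531) = 0.5019
f(x_3) = 5*0.5019^2 - 6*0.5019 + 1.14*|0.5019| = -1.1797


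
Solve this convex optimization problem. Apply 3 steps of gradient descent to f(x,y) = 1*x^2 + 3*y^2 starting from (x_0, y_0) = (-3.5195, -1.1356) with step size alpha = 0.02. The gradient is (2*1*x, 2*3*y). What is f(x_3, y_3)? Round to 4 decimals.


Gradient descent on f(x,y) = 1*x^2 + 3*y^2.
Starting point: (-3.5195, -1.1356), alpha = 0.02
Step 1: grad_x = 2*1*-3.5195 = -7.039, grad_y = 2*3*-1.1356 = -6.8136
  x_1 = -3.5195 - 0.02*-7.039 = -3.3787
  y_1 = -1.1356 - 0.02*-6.8136 = -0.9993
Step 2: grad_x = 2*1*-3.3787 = -6.7574, grad_y = 2*3*-0.9993 = -5.996
  x_2 = -3.3787 - 0.02*-6.7574 = -3.2436
  y_2 = -0.9993 - 0.02*-5.996 = -0.8794
Step 3: grad_x = 2*1*-3.2436 = -6.4871, grad_y = 2*3*-0.8794 = -5.2765
  x_3 = -3.2436 - 0.02*-6.4871 = -3.1138
  y_3 = -0.8794 - 0.02*-5.2765 = -0.7739
f(-3.1138, -0.7739) = 1*(-3.1138)^2 + 3*(-0.7739)^2 = 11.4926


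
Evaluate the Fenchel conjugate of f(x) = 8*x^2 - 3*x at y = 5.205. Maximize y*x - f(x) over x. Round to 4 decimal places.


f*(y) = sup_x {y*x - a*x^2 - b*x} = sup_x {(y-b)*x - a*x^2}
FOC: (y - b) - 2a*x = 0 => x* = (y - b)/(2a)
x* = (5.205 + 3)/(2*8) = 0.5128
f*(5.205) = (y-b)^2/(4a) = (5.205 + 3)^2/(4*8)
= 67.322/32 = 2.1038


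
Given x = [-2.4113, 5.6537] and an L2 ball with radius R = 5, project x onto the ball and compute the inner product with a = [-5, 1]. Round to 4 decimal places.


Step 1: Compute ||x|| (intermediates to 6 decimals).
||x|| = sqrt((-2.4113)^2 + 5.6537^2) = 6.146437
Step 2: Project.
Since ||x|| > R, scale = R/||x|| = 5/6.146437 = 0.813479, proj(x) = scale * x
proj(x) = [-1.961542, 4.599166]
Step 3: Dot product.
a^T * proj(x) = -5*(-1.961542) + 1*4.599166 = 14.4069


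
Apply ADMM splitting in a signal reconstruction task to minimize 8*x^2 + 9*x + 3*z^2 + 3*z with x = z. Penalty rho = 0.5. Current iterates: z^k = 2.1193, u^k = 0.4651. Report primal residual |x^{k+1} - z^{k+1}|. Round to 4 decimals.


ADMM iteration with rho = 0.5, z^k = 2.1193, u^k = 0.4651
Step 1: x-update.
Minimize 8*x^2 + 9*x + (0.5/2)*(x - 2.1193 + 0.4651)^2
FOC: (2*8 + 0.5)*x = -9 + 0.5*(2.1193 - 0.4651)
x^{k+1} = -0.4953
Step 2: z-update.
Minimize 3*z^2 + 3*z + (0.5/2)*(-0.4953 - z + 0.4651)^2
FOC: (2*3 + 0.5)*z = -3 + 0.5*(-0.4953 + 0.4651)
z^{k+1} = -0.4639
Step 3: u-update.
u^{k+1} = 0.4651 - 0.4953 + 0.4639 = 0.4336
Step 4: Primal residual = |-0.4953 + 0.4639| = 0.0315


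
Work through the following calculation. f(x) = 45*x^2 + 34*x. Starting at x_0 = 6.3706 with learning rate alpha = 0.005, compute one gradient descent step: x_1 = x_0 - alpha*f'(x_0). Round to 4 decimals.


We compute the gradient at x_0 and apply the update.
f'(x) = 90*x + 34
f'(6.3706) = 90*6.3706 + 34 = 607.354
x_1 = 6.3706 - 0.005*607.354 = 3.3338


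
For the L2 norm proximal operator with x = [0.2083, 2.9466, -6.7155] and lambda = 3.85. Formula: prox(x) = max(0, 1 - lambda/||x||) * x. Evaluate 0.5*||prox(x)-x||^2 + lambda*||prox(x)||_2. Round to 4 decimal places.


Step 1: Compute ||x||.
||x|| = 7.3365
Step 2: Compute scaling factor.
scale = max(0, 1 - 3.85/7.3365) = 0.4752
Step 3: prox(x) = [0.099, 1.4003, -3.1914]
||prox(x)|| = 3.4865
Step 4: Proximal objective.
0.5*||prox-x||^2 = 7.4113
lambda*||prox|| = 13.423
Total = 20.8342


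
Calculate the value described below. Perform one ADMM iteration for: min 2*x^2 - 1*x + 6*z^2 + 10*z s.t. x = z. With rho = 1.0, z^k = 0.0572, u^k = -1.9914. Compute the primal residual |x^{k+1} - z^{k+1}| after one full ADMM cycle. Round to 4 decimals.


ADMM iteration with rho = 1.0, z^k = 0.0572, u^k = -1.9914
Step 1: x-update.
Minimize 2*x^2 - 1*x + (1.0/2)*(x - 0.0572 - 1.9914)^2
FOC: (2*2 + 1.0)*x = 1 + 1.0*(0.0572 + 1.9914)
x^{k+1} = 0.6097
Step 2: z-update.
Minimize 6*z^2 + 10*z + (1.0/2)*(0.6097 - z - 1.9914)^2
FOC: (2*6 + 1.0)*z = -10 + 1.0*(0.6097 - 1.9914)
z^{k+1} = -0.8755
Step 3: u-update.
u^{k+1} = -1.9914 + 0.6097 + 0.8755 = -0.5062
Step 4: Primal residual = |0.6097 + 0.8755| = 1.4852


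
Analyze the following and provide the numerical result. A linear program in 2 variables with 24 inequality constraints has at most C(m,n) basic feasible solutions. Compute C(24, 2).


Each vertex corresponds to some choice of n active constraints out of m, so the number of vertices is at most C(m, n) = m! / (n!(m-n)!).
m = 24, n = 2
Numerator: 24 * 23
Denominator: 2! = 2
C(24, 2) = 276


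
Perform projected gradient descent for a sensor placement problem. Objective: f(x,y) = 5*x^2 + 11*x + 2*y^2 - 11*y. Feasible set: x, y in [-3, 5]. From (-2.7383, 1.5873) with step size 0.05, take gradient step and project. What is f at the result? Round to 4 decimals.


Step 1: Compute gradient at (-2.7383, 1.5873).
grad_x = 2*5*-2.7383 + 11 = -16.383
grad_y = 2*2*1.5873 - 11 = -4.6508
Step 2: Gradient step.
x_raw = -2.7383 - 0.05*-16.383 = -1.9192
y_raw = 1.5873 - 0.05*-4.6508 = 1.8198
Step 3: Project onto [-3, 5].
x_proj = clip(-1.9192) = -1.9192
y_proj = clip(1.8198) = 1.8198
Step 4: Evaluate f.
f(-1.9192, 1.8198) = -16.0896


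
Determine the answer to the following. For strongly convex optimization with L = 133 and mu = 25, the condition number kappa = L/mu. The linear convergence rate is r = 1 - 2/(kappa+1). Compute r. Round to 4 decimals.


Step 1: Compute the condition number.
kappa = L/mu = 133/25 = 5.32
Step 2: Compute the convergence rate.
r = 1 - 2/(kappa + 1) = 1 - 2*mu/(L + mu) = (L - mu)/(L + mu) = 108/158 = 0.6835


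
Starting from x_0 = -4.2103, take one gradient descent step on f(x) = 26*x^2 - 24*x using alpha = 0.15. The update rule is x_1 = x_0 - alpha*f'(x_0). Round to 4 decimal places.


We compute the gradient at x_0 and apply the update.
f'(x) = 52*x - 24
f'(-4.2103) = 52*-4.2103 - 24 = -242.9356
x_1 = -4.2103 - 0.15*-242.9356 = 32.23


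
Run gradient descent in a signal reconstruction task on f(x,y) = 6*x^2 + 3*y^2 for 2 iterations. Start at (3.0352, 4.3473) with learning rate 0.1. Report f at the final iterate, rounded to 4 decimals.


Gradient descent on f(x,y) = 6*x^2 + 3*y^2.
Starting point: (3.0352, 4.3473), alpha = 0.1
Step 1: grad_x = 2*6*3.0352 = 36.4224, grad_y = 2*3*4.3473 = 26.0838
  x_1 = 3.0352 - 0.1*36.4224 = -0.607
  y_1 = 4.3473 - 0.1*26.0838 = 1.7389
Step 2: grad_x = 2*6*-0.607 = -7.2845, grad_y = 2*3*1.7389 = 10.4335
  x_2 = -0.607 - 0.1*-7.2845 = 0.1214
  y_2 = 1.7389 - 0.1*10.4335 = 0.6956
f(0.1214, 0.6956) = 6*0.1214^2 + 3*0.6956^2 = 1.5399


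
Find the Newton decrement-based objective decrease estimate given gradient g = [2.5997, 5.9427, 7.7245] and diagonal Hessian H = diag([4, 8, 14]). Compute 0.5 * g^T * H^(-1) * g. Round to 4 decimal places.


Step 1: H is diagonal, so H^(-1) * g = [0.6499, 0.7428, 0.5518].
Step 2: g^T H^(-1) g = sum_i g_i^2 / H_ii
  = (2.5997)^2/4 + (5.9427)^2/8 + (7.7245)^2/14
  = 1.6896 + 4.4145 + 4.262 = 10.3661
Step 3: Objective decrease = 0.5 * g^T H^(-1) g = 5.183


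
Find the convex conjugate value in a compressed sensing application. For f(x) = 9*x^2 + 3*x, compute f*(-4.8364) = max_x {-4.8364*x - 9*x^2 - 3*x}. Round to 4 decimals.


f*(y) = sup_x {y*x - a*x^2 - b*x} = sup_x {(y-b)*x - a*x^2}
FOC: (y - b) - 2a*x = 0 => x* = (y - b)/(2a)
x* = (-4.8364 - 3)/(2*9) = -0.4354
f*(-4.8364) = (y-b)^2/(4a) = (-4.8364 - 3)^2/(4*9)
= 61.4092/36 = 1.7058


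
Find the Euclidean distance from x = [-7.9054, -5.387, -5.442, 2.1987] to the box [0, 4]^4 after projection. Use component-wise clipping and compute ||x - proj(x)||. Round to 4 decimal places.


Project each component onto [0, 4].
clip(-7.9054) = 0.0, clip(-5.387) = 0.0, clip(-5.442) = 0.0, clip(2.1987) = 2.1987
Projection = [0.0, 0.0, 0.0, 2.1987]
Squared diffs: [62.4953, 29.0198, 29.6154, 0.0]
Distance = sqrt(121.1305) = 11.0059


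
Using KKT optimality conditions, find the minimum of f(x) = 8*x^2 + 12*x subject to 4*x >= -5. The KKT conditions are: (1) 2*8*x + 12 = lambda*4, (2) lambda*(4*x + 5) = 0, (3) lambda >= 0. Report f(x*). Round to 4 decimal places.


Step 1: Try lambda = 0 (constraint inactive).
Stationarity: 2*8*x + 12 = 0
x* = -12/(2*8) = -0.75
Check constraint: 4*-0.75 = -3.0 >= -5 -- satisfied.
Step 2: Compute optimal value.
f(x*) = 8*(-0.75)^2 + 12*(-0.75) = -4.5


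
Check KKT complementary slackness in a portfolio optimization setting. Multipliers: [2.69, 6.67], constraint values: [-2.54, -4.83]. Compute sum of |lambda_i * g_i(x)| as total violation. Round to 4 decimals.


KKT complementary slackness check:
lambda_1 * g_1 = 2.69 * -2.54 = -6.8326
lambda_2 * g_2 = 6.67 * -4.83 = -32.2161
Total violation = 6.8326 + 32.2161 = 39.0487


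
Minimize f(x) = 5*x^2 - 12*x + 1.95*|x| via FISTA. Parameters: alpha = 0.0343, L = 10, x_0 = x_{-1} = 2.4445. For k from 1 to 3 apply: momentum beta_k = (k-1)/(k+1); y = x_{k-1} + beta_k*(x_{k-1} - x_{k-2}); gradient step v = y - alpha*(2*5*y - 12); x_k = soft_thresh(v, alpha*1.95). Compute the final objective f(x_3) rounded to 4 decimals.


FISTA on f(x) = 5*x^2 - 12*x + 1.95*|x|
L = 10, alpha = 0.0343
Iteration 1: beta = 0.0, y = 2.4445 + 0.0*(2.4445 - 2.4445) = 2.4445
  grad(y) = 12.445, v = y - alpha*grad = 2.0176
  prox(v) = soft_thresh(2.0176, 0.0669) = 1.9508
Iteration 2: beta = 0.3333, y = 1.9508 + 0.3333*(1.9508 - 2.4445) = 1.7862
  grad(y) = 5.8617, v = y - alpha*grad = 1.5851
  prox(v) = soft_thresh(1.5851, 0.0669) = 1.5182
Iteration 3: beta = 0.5, y = 1.5182 + 0.5*(1.5182 - 1.9508) = 1.302
  grad(y) = 1.0197, v = y - alpha*grad = 1.267
  prox(v) = soft_thresh(1.267, 0.0669) = 1.2001
f(x_3) = 5*1.2001^2 - 12*1.2001 + 1.95*|1.2001| = -4.8598


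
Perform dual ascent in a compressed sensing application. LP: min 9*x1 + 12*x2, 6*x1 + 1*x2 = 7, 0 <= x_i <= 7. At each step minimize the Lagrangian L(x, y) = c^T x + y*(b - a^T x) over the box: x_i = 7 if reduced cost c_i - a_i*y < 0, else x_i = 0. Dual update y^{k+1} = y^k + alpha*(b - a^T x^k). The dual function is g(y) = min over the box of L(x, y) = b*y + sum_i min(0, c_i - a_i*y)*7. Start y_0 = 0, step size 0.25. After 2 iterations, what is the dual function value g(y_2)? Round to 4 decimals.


Dual ascent for LP: min 9*x1 + 12*x2, 6*x1 + 1*x2 = 7, 0 <= x_i <= 7
Step 1: y^k = 0.0, reduced costs: (9.0, 12.0)
  x^k = (0.0, 0.0), subgradient = b - a^T x = 7.0
  y^{k+1} = 0.0 + 0.25*7.0 = 1.75
Step 2: y^k = 1.75, reduced costs: (-1.5, 10.25)
  x^k = (7.0, 0.0), subgradient = b - a^T x = -35.0
  y^{k+1} = 1.75 + 0.25*-35.0 = -7.0
Dual objective at y_2 = -7.0: reduced costs (51.0, 19.0), box minimizer x = (0.0, 0.0)
g(y_2) = b*y + (c1 - a1*y)*x1 + (c2 - a2*y)*x2 = 7*(-7.0) + 51.0*0.0 + 19.0*0.0 = -49.0 + 0.0 + 0.0 = -49.0


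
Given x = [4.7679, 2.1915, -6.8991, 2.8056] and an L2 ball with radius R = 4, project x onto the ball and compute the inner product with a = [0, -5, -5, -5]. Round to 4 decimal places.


Step 1: Compute ||x|| (intermediates to 6 decimals).
||x|| = sqrt(4.7679^2 + 2.1915^2 + (-6.8991)^2 + 2.8056^2) = 9.110681
Step 2: Project.
Since ||x|| > R, scale = R/||x|| = 4/9.110681 = 0.439045, proj(x) = scale * x
proj(x) = [2.093323, 0.962167, -3.029015, 1.231785]
Step 3: Dot product.
a^T * proj(x) = 0*2.093323 - 5*0.962167 - 5*(-3.029015) - 5*1.231785 = 4.1753


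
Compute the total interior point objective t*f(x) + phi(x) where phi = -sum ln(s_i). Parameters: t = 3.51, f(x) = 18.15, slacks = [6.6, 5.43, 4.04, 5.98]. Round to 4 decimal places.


Step 1: Compute log-barrier.
ln values: [1.8871, 1.6919, 1.3962, 1.7884]
phi = -(1.8871 + 1.6919 + 1.3962 + 1.7884) = -6.7637
Step 2: Compute augmented objective.
t*f(x) = 3.51*18.15 = 63.7065
Total = 63.7065 - 6.7637 = 56.9428


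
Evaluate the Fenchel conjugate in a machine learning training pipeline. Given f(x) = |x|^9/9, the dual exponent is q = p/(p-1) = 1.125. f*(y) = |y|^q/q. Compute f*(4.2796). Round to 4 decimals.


The conjugate exponent q satisfies 1/p + 1/q = 1.
p = 9, so q = 9/(9 - 1) = 1.125
|y|^q = 4.2796^1.125 = 5.1325
f*(4.2796) = 5.1325 / 1.125 = 4.5622


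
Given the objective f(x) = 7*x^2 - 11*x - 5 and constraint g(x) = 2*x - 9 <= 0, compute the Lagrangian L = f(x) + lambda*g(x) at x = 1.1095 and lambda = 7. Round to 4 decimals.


Step 1: Evaluate f(x).
f(1.1095) = 7*1.1095^2 - 11*1.1095 - 5 = -8.5876
Step 2: Evaluate g(x).
g(1.1095) = 2*1.1095 - 9 = -6.781
Step 3: Compute Lagrangian.
L = -8.5876 + 7*-6.781 = -56.0546


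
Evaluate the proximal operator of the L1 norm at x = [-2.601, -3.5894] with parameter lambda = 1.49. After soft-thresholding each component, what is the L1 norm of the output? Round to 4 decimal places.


Soft-thresholding with lambda = 1.49:
prox(-2.601) = sign(-2.601)*max(|-2.601| - 1.49, 0) = -1.111
prox(-3.5894) = sign(-3.5894)*max(|-3.5894| - 1.49, 0) = -2.0994
prox(x) = [-1.111, -2.0994]
||prox(x)||_1 = 1.111 + 2.0994 = 3.2104


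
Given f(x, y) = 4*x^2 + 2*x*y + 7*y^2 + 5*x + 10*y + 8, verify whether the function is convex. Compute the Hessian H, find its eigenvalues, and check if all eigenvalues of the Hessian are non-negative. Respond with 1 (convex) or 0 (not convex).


The Hessian of f(x,y) = 4*x^2 + 2*x*y + 7*y^2 + 5*x + 10*y + 8 is:
H = [[8, 2], [2, 14]]
Trace = 8 + 14 = 22
Determinant = 8*14 - (2)^2 = 108
Discriminant = (22)^2 - 4*108 = 52.0
Eigenvalues: lambda_1 = 7.3944, lambda_2 = 14.6056
The function is convex.

1


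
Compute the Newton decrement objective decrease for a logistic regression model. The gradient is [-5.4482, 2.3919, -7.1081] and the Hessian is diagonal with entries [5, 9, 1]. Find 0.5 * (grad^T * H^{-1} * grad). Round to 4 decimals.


Step 1: H is diagonal, so H^(-1) * g = [-1.0896, 0.2658, -7.1081].
Step 2: g^T H^(-1) g = sum_i g_i^2 / H_ii
  = (-5.4482)^2/5 + (2.3919)^2/9 + (-7.1081)^2/1
  = 5.9366 + 0.6357 + 50.5251 = 57.0973
Step 3: Objective decrease = 0.5 * g^T H^(-1) g = 28.5487


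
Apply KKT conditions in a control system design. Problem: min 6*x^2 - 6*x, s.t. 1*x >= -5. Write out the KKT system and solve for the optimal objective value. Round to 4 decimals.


Step 1: Try lambda = 0 (constraint inactive).
Stationarity: 2*6*x - 6 = 0
x* = 6/(2*6) = 0.5
Check constraint: 1*0.5 = 0.5 >= -5 -- satisfied.
Step 2: Compute optimal value.
f(x*) = 6*0.5^2 - 6*0.5 = -1.5


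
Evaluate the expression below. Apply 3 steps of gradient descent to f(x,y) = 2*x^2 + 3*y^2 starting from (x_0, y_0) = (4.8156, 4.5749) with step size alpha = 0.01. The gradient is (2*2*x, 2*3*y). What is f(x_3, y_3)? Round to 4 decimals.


Gradient descent on f(x,y) = 2*x^2 + 3*y^2.
Starting point: (4.8156, 4.5749), alpha = 0.01
Step 1: grad_x = 2*2*4.8156 = 19.2624, grad_y = 2*3*4.5749 = 27.4494
  x_1 = 4.8156 - 0.01*19.2624 = 4.623
  y_1 = 4.5749 - 0.01*27.4494 = 4.3004
Step 2: grad_x = 2*2*4.623 = 18.4919, grad_y = 2*3*4.3004 = 25.8024
  x_2 = 4.623 - 0.01*18.4919 = 4.4381
  y_2 = 4.3004 - 0.01*25.8024 = 4.0424
Step 3: grad_x = 2*2*4.4381 = 17.7522, grad_y = 2*3*4.0424 = 24.2543
  x_3 = 4.4381 - 0.01*17.7522 = 4.2605
  y_3 = 4.0424 - 0.01*24.2543 = 3.7998
f(4.2605, 3.7998) = 2*4.2605^2 + 3*3.7998^2 = 79.6206


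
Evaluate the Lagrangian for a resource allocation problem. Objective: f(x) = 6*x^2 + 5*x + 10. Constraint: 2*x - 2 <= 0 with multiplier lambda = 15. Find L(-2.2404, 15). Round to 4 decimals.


Step 1: Evaluate f(x).
f(-2.2404) = 6*(-2.2404)^2 + 5*(-2.2404) + 10 = 28.9144
Step 2: Evaluate g(x).
g(-2.2404) = 2*-2.2404 - 2 = -6.4808
Step 3: Compute Lagrangian.
L = 28.9144 + 15*-6.4808 = -68.2976


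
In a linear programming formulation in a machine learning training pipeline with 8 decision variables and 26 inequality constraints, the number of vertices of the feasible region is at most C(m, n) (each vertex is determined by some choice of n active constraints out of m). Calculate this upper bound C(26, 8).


Each vertex corresponds to some choice of n active constraints out of m, so the number of vertices is at most C(m, n) = m! / (n!(m-n)!).
m = 26, n = 8
Numerator: 26 * 25 * 24 * 23 * 22 * 21 * 20 * 19
Denominator: 8! = 40320
C(26, 8) = 1562275


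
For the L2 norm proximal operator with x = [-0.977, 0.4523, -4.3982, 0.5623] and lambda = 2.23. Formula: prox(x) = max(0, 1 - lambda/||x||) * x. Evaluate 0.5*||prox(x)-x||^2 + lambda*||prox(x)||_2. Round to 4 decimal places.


Step 1: Compute ||x||.
||x|| = 4.5628
Step 2: Compute scaling factor.
scale = max(0, 1 - 2.23/4.5628) = 0.5113
Step 3: prox(x) = [-0.4995, 0.2312, -2.2487, 0.2875]
||prox(x)|| = 2.3328
Step 4: Proximal objective.
0.5*||prox-x||^2 = 2.4865
lambda*||prox|| = 5.2021
Total = 7.6887


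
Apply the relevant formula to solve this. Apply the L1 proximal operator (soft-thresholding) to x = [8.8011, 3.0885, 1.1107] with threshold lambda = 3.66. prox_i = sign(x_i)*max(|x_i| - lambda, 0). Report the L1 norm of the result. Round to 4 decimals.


Soft-thresholding with lambda = 3.66:
prox(8.8011) = sign(8.8011)*max(|8.8011| - 3.66, 0) = 5.1411
prox(3.0885) = sign(3.0885)*max(|3.0885| - 3.66, 0) = 0.0
prox(1.1107) = sign(1.1107)*max(|1.1107| - 3.66, 0) = 0.0
prox(x) = [5.1411, 0.0, 0.0]
||prox(x)||_1 = 5.1411 + 0.0 + 0.0 = 5.1411


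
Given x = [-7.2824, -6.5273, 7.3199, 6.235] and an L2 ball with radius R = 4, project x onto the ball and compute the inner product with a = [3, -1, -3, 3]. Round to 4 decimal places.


Step 1: Compute ||x|| (intermediates to 6 decimals).
||x|| = sqrt((-7.2824)^2 + (-6.5273)^2 + 7.3199^2 + 6.235^2) = 13.714779
Step 2: Project.
Since ||x|| > R, scale = R/||x|| = 4/13.714779 = 0.291656, proj(x) = scale * x
proj(x) = [-2.123956, -1.903726, 2.134893, 1.818475]
Step 3: Dot product.
a^T * proj(x) = 3*(-2.123956) - 1*(-1.903726) - 3*2.134893 + 3*1.818475 = -5.4174


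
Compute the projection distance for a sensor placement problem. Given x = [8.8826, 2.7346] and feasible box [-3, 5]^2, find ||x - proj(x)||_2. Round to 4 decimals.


Project each component onto [-3, 5].
clip(8.8826) = 5.0, clip(2.7346) = 2.7346
Projection = [5.0, 2.7346]
Squared diffs: [15.0746, 0.0]
Distance = sqrt(15.0746) = 3.8826


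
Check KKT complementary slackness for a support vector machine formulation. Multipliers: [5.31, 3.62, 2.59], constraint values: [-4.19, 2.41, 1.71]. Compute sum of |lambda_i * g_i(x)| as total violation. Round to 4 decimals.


KKT complementary slackness check:
lambda_1 * g_1 = 5.31 * -4.19 = -22.2489
lambda_2 * g_2 = 3.62 * 2.41 = 8.7242
lambda_3 * g_3 = 2.59 * 1.71 = 4.4289
Total violation = 22.2489 + 8.7242 + 4.4289 = 35.402


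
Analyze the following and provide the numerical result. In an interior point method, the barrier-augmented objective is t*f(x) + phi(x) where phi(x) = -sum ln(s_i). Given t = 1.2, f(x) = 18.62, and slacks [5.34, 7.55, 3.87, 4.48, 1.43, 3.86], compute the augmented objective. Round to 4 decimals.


Step 1: Compute log-barrier.
ln values: [1.6752, 2.0215, 1.3533, 1.4996, 0.3577, 1.3507]
phi = -(1.6752 + 2.0215 + 1.3533 + 1.4996 + 0.3577 + 1.3507) = -8.258
Step 2: Compute augmented objective.
t*f(x) = 1.2*18.62 = 22.344
Total = 22.344 - 8.258 = 14.086


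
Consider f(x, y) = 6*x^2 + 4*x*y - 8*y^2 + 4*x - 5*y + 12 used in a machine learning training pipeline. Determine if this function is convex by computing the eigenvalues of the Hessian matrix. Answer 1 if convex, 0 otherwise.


The Hessian of f(x,y) = 6*x^2 + 4*x*y - 8*y^2 + 4*x - 5*y + 12 is:
H = [[12, 4], [4, -16]]
Trace = 12 - 16 = -4
Determinant = 12*-16 - (4)^2 = -208
Discriminant = (-4)^2 - 4*-208 = 848.0
Eigenvalues: lambda_1 = -16.5602, lambda_2 = 12.5602
The function is not convex.

0


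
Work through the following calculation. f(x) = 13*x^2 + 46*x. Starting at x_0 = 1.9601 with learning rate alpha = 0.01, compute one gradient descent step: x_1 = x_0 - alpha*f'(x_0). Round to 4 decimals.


We compute the gradient at x_0 and apply the update.
f'(x) = 26*x + 46
f'(1.9601) = 26*1.9601 + 46 = 96.9626
x_1 = 1.9601 - 0.01*96.9626 = 0.9905


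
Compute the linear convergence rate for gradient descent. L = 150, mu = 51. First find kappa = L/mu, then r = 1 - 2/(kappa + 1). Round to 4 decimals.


Step 1: Compute the condition number.
kappa = L/mu = 150/51 = 2.9412
Step 2: Compute the convergence rate.
r = 1 - 2/(kappa + 1) = 1 - 2*mu/(L + mu) = (L - mu)/(L + mu) = 99/201 = 0.4925


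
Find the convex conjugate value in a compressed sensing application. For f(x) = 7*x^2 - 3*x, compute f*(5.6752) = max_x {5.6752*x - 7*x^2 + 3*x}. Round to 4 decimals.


f*(y) = sup_x {y*x - a*x^2 - b*x} = sup_x {(y-b)*x - a*x^2}
FOC: (y - b) - 2a*x = 0 => x* = (y - b)/(2a)
x* = (5.6752 + 3)/(2*7) = 0.6197
f*(5.6752) = (y-b)^2/(4a) = (5.6752 + 3)^2/(4*7)
= 75.2591/28 = 2.6878


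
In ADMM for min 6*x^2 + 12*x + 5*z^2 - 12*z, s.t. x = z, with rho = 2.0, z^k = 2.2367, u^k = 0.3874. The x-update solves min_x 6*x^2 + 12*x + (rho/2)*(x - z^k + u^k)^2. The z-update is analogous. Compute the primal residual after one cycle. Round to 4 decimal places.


ADMM iteration with rho = 2.0, z^k = 2.2367, u^k = 0.3874
Step 1: x-update.
Minimize 6*x^2 + 12*x + (2.0/2)*(x - 2.2367 + 0.3874)^2
FOC: (2*6 + 2.0)*x = -12 + 2.0*(2.2367 - 0.3874)
x^{k+1} = -0.593
Step 2: z-update.
Minimize 5*z^2 - 12*z + (2.0/2)*(-0.593 - z + 0.3874)^2
FOC: (2*5 + 2.0)*z = 12 + 2.0*(-0.593 + 0.3874)
z^{k+1} = 0.9657
Step 3: u-update.
u^{k+1} = 0.3874 - 0.593 - 0.9657 = -1.1713
Step 4: Primal residual = |-0.593 - 0.9657| = 1.5587


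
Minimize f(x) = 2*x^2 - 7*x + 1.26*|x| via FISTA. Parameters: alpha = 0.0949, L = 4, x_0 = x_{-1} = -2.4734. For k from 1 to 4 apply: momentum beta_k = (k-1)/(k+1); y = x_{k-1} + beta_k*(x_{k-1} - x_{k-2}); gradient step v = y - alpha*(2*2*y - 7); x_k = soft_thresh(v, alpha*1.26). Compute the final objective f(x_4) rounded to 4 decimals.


FISTA on f(x) = 2*x^2 - 7*x + 1.26*|x|
L = 4, alpha = 0.0949
Iteration 1: beta = 0.0, y = -2.4734 + 0.0*(-2.4734 + 2.4734) = -2.4734
  grad(y) = -16.8936, v = y - alpha*grad = -0.8702
  prox(v) = soft_thresh(-0.8702, 0.1196) = -0.7506
Iteration 2: beta = 0.3333, y = -0.7506 + 0.3333*(-0.7506 + 2.4734) = -0.1764
  grad(y) = -7.7055, v = y - alpha*grad = 0.5549
  prox(v) = soft_thresh(0.5549, 0.1196) = 0.4353
Iteration 3: beta = 0.5, y = 0.4353 + 0.5*(0.4353 + 0.7506) = 1.0283
  grad(y) = -2.8869, v = y - alpha*grad = 1.3022
  prox(v) = soft_thresh(1.3022, 0.1196) = 1.1827
Iteration 4: beta = 0.6, y = 1.1827 + 0.6*(1.1827 - 0.4353) = 1.6311
  grad(y) = -0.4757, v = y - alpha*grad = 1.6762
  prox(v) = soft_thresh(1.6762, 0.1196) = 1.5567
f(x_4) = 2*1.5567^2 - 7*1.5567 + 1.26*|1.5567| = -4.0889


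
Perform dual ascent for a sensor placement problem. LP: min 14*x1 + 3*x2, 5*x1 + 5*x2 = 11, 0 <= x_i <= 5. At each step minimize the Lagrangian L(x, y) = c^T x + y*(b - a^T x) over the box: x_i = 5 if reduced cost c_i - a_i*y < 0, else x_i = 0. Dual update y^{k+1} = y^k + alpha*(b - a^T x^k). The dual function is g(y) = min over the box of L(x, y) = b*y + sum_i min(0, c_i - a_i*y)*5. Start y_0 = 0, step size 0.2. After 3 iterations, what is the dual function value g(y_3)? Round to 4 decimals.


Dual ascent for LP: min 14*x1 + 3*x2, 5*x1 + 5*x2 = 11, 0 <= x_i <= 5
Step 1: y^k = 0.0, reduced costs: (14.0, 3.0)
  x^k = (0.0, 0.0), subgradient = b - a^T x = 11.0
  y^{k+1} = 0.0 + 0.2*11.0 = 2.2
Step 2: y^k = 2.2, reduced costs: (3.0, -8.0)
  x^k = (0.0, 5.0), subgradient = b - a^T x = -14.0
  y^{k+1} = 2.2 + 0.2*-14.0 = -0.6
Step 3: y^k = -0.6, reduced costs: (17.0, 6.0)
  x^k = (0.0, 0.0), subgradient = b - a^T x = 11.0
  y^{k+1} = -0.6 + 0.2*11.0 = 1.6
Dual objective at y_3 = 1.6: reduced costs (6.0, -5.0), box minimizer x = (0.0, 5.0)
g(y_3) = b*y + (c1 - a1*y)*x1 + (c2 - a2*y)*x2 = 11*1.6 + 6.0*0.0 + (-5.0)*5.0 = 17.6 + 0.0 - 25.0 = -7.4


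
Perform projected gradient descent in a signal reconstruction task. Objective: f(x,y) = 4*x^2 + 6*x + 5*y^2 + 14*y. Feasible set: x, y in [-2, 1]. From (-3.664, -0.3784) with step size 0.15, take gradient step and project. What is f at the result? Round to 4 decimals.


Step 1: Compute gradient at (-3.664, -0.3784).
grad_x = 2*4*-3.664 + 6 = -23.312
grad_y = 2*5*-0.3784 + 14 = 10.216
Step 2: Gradient step.
x_raw = -3.664 - 0.15*-23.312 = -0.1672
y_raw = -0.3784 - 0.15*10.216 = -1.9108
Step 3: Project onto [-2, 1].
x_proj = clip(-0.1672) = -0.1672
y_proj = clip(-1.9108) = -1.9108
Step 4: Evaluate f.
f(-0.1672, -1.9108) = -9.3868


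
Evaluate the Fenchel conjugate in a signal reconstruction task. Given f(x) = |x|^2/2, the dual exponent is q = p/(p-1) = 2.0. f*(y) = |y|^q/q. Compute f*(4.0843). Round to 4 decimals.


The conjugate exponent q satisfies 1/p + 1/q = 1.
p = 2, so q = 2/(2 - 1) = 2.0
|y|^q = 4.0843^2.0 = 16.6815
f*(4.0843) = 16.6815 / 2.0 = 8.3408


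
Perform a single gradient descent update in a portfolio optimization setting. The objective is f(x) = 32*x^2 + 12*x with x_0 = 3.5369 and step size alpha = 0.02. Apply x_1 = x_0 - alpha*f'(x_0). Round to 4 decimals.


We compute the gradient at x_0 and apply the update.
f'(x) = 64*x + 12
f'(3.5369) = 64*3.5369 + 12 = 238.3616
x_1 = 3.5369 - 0.02*238.3616 = -1.2303


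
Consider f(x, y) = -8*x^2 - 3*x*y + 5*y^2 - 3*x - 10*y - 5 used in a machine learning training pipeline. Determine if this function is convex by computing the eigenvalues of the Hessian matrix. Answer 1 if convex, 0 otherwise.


The Hessian of f(x,y) = -8*x^2 - 3*x*y + 5*y^2 - 3*x - 10*y - 5 is:
H = [[-16, -3], [-3, 10]]
Trace = -16 + 10 = -6
Determinant = -16*10 - (-3)^2 = -169
Discriminant = (-6)^2 - 4*-169 = 712.0
Eigenvalues: lambda_1 = -16.3417, lambda_2 = 10.3417
The function is not convex.

0


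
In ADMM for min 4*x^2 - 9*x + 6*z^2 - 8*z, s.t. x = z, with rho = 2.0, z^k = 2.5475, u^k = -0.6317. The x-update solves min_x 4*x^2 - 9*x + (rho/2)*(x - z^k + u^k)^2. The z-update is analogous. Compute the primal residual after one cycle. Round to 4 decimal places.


ADMM iteration with rho = 2.0, z^k = 2.5475, u^k = -0.6317
Step 1: x-update.
Minimize 4*x^2 - 9*x + (2.0/2)*(x - 2.5475 - 0.6317)^2
FOC: (2*4 + 2.0)*x = 9 + 2.0*(2.5475 + 0.6317)
x^{k+1} = 1.5358
Step 2: z-update.
Minimize 6*z^2 - 8*z + (2.0/2)*(1.5358 - z - 0.6317)^2
FOC: (2*6 + 2.0)*z = 8 + 2.0*(1.5358 - 0.6317)
z^{k+1} = 0.7006
Step 3: u-update.
u^{k+1} = -0.6317 + 1.5358 - 0.7006 = 0.2035
Step 4: Primal residual = |1.5358 - 0.7006| = 0.8352


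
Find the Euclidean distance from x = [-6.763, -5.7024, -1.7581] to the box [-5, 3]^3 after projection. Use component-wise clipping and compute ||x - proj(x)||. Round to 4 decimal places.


Project each component onto [-5, 3].
clip(-6.763) = -5.0, clip(-5.7024) = -5.0, clip(-1.7581) = -1.7581
Projection = [-5.0, -5.0, -1.7581]
Squared diffs: [3.1082, 0.4934, 0.0]
Distance = sqrt(3.6016) = 1.8978


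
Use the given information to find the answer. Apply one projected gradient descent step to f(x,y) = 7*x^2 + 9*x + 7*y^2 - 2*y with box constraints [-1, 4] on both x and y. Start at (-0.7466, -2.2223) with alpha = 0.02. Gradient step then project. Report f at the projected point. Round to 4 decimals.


Step 1: Compute gradient at (-0.7466, -2.2223).
grad_x = 2*7*-0.7466 + 9 = -1.4524
grad_y = 2*7*-2.2223 - 2 = -33.1122
Step 2: Gradient step.
x_raw = -0.7466 - 0.02*-1.4524 = -0.7176
y_raw = -2.2223 - 0.02*-33.1122 = -1.5601
Step 3: Project onto [-1, 4].
x_proj = clip(-0.7176) = -0.7176
y_proj = clip(-1.5601) = -1.0
Step 4: Evaluate f.
f(-0.7176, -1.0) = 6.1462


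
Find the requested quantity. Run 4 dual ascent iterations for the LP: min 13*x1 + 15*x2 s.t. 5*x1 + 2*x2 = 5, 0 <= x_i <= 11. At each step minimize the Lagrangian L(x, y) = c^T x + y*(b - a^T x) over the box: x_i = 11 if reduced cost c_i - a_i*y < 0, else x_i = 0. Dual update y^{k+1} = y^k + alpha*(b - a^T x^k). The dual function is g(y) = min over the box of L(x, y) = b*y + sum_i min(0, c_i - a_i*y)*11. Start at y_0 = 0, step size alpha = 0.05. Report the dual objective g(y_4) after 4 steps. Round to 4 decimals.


Dual ascent for LP: min 13*x1 + 15*x2, 5*x1 + 2*x2 = 5, 0 <= x_i <= 11
Step 1: y^k = 0.0, reduced costs: (13.0, 15.0)
  x^k = (0.0, 0.0), subgradient = b - a^T x = 5.0
  y^{k+1} = 0.0 + 0.05*5.0 = 0.25
Step 2: y^k = 0.25, reduced costs: (11.75, 14.5)
  x^k = (0.0, 0.0), subgradient = b - a^T x = 5.0
  y^{k+1} = 0.25 + 0.05*5.0 = 0.5
Step 3: y^k = 0.5, reduced costs: (10.5, 14.0)
  x^k = (0.0, 0.0), subgradient = b - a^T x = 5.0
  y^{k+1} = 0.5 + 0.05*5.0 = 0.75
Step 4: y^k = 0.75, reduced costs: (9.25, 13.5)
  x^k = (0.0, 0.0), subgradient = b - a^T x = 5.0
  y^{k+1} = 0.75 + 0.05*5.0 = 1.0
Dual objective at y_4 = 1.0: reduced costs (8.0, 13.0), box minimizer x = (0.0, 0.0)
g(y_4) = b*y + (c1 - a1*y)*x1 + (c2 - a2*y)*x2 = 5*1.0 + 8.0*0.0 + 13.0*0.0 = 5.0 + 0.0 + 0.0 = 5.0


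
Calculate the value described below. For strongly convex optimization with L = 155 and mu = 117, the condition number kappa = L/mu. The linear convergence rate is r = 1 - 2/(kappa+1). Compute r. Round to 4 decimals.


Step 1: Compute the condition number.
kappa = L/mu = 155/117 = 1.3248
Step 2: Compute the convergence rate.
r = 1 - 2/(kappa + 1) = 1 - 2*mu/(L + mu) = (L - mu)/(L + mu) = 38/272 = 0.1397


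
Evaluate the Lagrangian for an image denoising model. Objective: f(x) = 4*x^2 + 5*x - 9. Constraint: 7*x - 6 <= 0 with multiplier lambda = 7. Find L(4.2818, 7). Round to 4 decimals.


Step 1: Evaluate f(x).
f(4.2818) = 4*4.2818^2 + 5*4.2818 - 9 = 85.7442
Step 2: Evaluate g(x).
g(4.2818) = 7*4.2818 - 6 = 23.9726
Step 3: Compute Lagrangian.
L = 85.7442 + 7*23.9726 = 253.5524


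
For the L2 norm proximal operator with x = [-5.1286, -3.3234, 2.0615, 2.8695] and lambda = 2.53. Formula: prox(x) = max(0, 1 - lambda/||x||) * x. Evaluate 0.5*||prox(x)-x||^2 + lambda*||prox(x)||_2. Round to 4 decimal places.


Step 1: Compute ||x||.
||x|| = 7.0591
Step 2: Compute scaling factor.
scale = max(0, 1 - 2.53/7.0591) = 0.6416
Step 3: prox(x) = [-3.2905, -2.1323, 1.3227, 1.8411]
||prox(x)|| = 4.5291
Step 4: Proximal objective.
0.5*||prox-x||^2 = 3.2005
lambda*||prox|| = 11.4586
Total = 14.6592


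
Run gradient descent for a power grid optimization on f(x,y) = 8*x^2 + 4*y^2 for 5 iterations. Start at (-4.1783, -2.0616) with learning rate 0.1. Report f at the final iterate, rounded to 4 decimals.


Gradient descent on f(x,y) = 8*x^2 + 4*y^2.
Starting point: (-4.1783, -2.0616), alpha = 0.1
Step 1: grad_x = 2*8*-4.1783 = -66.8528, grad_y = 2*4*-2.0616 = -16.4928
  x_1 = -4.1783 - 0.1*-66.8528 = 2.507
  y_1 = -2.0616 - 0.1*-16.4928 = -0.4123
Step 2: grad_x = 2*8*2.507 = 40.1117, grad_y = 2*4*-0.4123 = -3.2986
  x_2 = 2.507 - 0.1*40.1117 = -1.5042
  y_2 = -0.4123 - 0.1*-3.2986 = -0.0825
Step 3: grad_x = 2*8*-1.5042 = -24.067, grad_y = 2*4*-0.0825 = -0.6597
  x_3 = -1.5042 - 0.1*-24.067 = 0.9025
  y_3 = -0.0825 - 0.1*-0.6597 = -0.0165
Step 4: grad_x = 2*8*0.9025 = 14.4402, grad_y = 2*4*-0.0165 = -0.1319
  x_4 = 0.9025 - 0.1*14.4402 = -0.5415
  y_4 = -0.0165 - 0.1*-0.1319 = -0.0033
Step 5: grad_x = 2*8*-0.5415 = -8.6641, grad_y = 2*4*-0.0033 = -0.0264
  x_5 = -0.5415 - 0.1*-8.6641 = 0.3249
  y_5 = -0.0033 - 0.1*-0.0264 = -0.0007
f(0.3249, -0.0007) = 8*0.3249^2 + 4*(-0.0007)^2 = 0.8445


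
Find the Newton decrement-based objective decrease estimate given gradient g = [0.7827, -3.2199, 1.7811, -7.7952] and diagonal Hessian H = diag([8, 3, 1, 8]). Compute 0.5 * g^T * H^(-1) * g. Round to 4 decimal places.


Step 1: H is diagonal, so H^(-1) * g = [0.0978, -1.0733, 1.7811, -0.9744].
Step 2: g^T H^(-1) g = sum_i g_i^2 / H_ii
  = (0.7827)^2/8 + (-3.2199)^2/3 + (1.7811)^2/1 + (-7.7952)^2/8
  = 0.0766 + 3.4559 + 3.1723 + 7.5956 = 14.3005
Step 3: Objective decrease = 0.5 * g^T H^(-1) g = 7.1502


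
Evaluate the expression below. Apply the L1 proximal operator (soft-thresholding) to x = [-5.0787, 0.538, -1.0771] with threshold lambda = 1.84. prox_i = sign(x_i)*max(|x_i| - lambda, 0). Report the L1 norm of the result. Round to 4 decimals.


Soft-thresholding with lambda = 1.84:
prox(-5.0787) = sign(-5.0787)*max(|-5.0787| - 1.84, 0) = -3.2387
prox(0.538) = sign(0.538)*max(|0.538| - 1.84, 0) = 0.0
prox(-1.0771) = sign(-1.0771)*max(|-1.0771| - 1.84, 0) = 0.0
prox(x) = [-3.2387, 0.0, 0.0]
||prox(x)||_1 = 3.2387 + 0.0 + 0.0 = 3.2387


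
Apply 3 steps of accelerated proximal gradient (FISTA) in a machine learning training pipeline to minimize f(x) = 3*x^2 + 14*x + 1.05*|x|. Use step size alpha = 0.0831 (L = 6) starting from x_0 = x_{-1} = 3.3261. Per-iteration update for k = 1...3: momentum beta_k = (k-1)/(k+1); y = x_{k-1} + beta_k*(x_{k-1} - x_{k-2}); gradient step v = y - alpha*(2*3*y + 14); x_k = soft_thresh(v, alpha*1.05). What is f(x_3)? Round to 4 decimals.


FISTA on f(x) = 3*x^2 + 14*x + 1.05*|x|
L = 6, alpha = 0.0831
Iteration 1: beta = 0.0, y = 3.3261 + 0.0*(3.3261 - 3.3261) = 3.3261
  grad(y) = 33.9566, v = y - alpha*grad = 0.5043
  prox(v) = soft_thresh(0.5043, 0.0873) = 0.4171
Iteration 2: beta = 0.3333, y = 0.4171 + 0.3333*(0.4171 - 3.3261) = -0.5526
  grad(y) = 10.6842, v = y - alpha*grad = -1.4405
  prox(v) = soft_thresh(-1.4405, 0.0873) = -1.3532
Iteration 3: beta = 0.5, y = -1.3532 + 0.5*(-1.3532 - 0.4171) = -2.2384
  grad(y) = 0.5697, v = y - alpha*grad = -2.2857
  prox(v) = soft_thresh(-2.2857, 0.0873) = -2.1985
f(x_3) = 3*(-2.1985)^2 + 14*(-2.1985) + 1.05*|-2.1985| = -13.9704


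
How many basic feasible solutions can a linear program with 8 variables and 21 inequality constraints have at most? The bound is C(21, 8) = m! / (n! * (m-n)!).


Each vertex corresponds to some choice of n active constraints out of m, so the number of vertices is at most C(m, n) = m! / (n!(m-n)!).
m = 21, n = 8
Numerator: 21 * 20 * 19 * 18 * 17 * 16 * 15 * 14
Denominator: 8! = 40320
C(21, 8) = 203490


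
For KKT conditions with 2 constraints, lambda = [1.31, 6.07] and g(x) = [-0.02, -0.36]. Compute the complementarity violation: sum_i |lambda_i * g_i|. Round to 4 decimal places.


KKT complementary slackness check:
lambda_1 * g_1 = 1.31 * -0.02 = -0.0262
lambda_2 * g_2 = 6.07 * -0.36 = -2.1852
Total violation = 0.0262 + 2.1852 = 2.2114


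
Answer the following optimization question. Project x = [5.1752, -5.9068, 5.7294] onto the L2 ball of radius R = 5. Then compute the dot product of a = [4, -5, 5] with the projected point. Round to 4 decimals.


Step 1: Compute ||x|| (intermediates to 6 decimals).
||x|| = sqrt(5.1752^2 + (-5.9068)^2 + 5.7294^2) = 9.72106
Step 2: Project.
Since ||x|| > R, scale = R/||x|| = 5/9.72106 = 0.514347, proj(x) = scale * x
proj(x) = [2.661849, -3.038145, 2.9469]
Step 3: Dot product.
a^T * proj(x) = 4*2.661849 - 5*(-3.038145) + 5*2.9469 = 40.5726


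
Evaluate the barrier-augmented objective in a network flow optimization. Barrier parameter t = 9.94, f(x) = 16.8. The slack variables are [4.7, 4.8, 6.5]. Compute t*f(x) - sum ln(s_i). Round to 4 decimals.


Step 1: Compute log-barrier.
ln values: [1.5476, 1.5686, 1.8718]
phi = -(1.5476 + 1.5686 + 1.8718) = -4.988
Step 2: Compute augmented objective.
t*f(x) = 9.94*16.8 = 166.992
Total = 166.992 - 4.988 = 162.004


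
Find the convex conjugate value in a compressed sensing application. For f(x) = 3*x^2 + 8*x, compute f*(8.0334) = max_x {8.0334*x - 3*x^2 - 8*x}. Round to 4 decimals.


f*(y) = sup_x {y*x - a*x^2 - b*x} = sup_x {(y-b)*x - a*x^2}
FOC: (y - b) - 2a*x = 0 => x* = (y - b)/(2a)
x* = (8.0334 - 8)/(2*3) = 0.0056
f*(8.0334) = (y-b)^2/(4a) = (8.0334 - 8)^2/(4*3)
= 0.0011/12 = 0.0001


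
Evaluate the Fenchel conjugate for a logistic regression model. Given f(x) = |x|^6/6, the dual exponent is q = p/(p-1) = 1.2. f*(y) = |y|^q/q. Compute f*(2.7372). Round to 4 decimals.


The conjugate exponent q satisfies 1/p + 1/q = 1.
p = 6, so q = 6/(6 - 1) = 1.2
|y|^q = 2.7372^1.2 = 3.3479
f*(2.7372) = 3.3479 / 1.2 = 2.7899
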